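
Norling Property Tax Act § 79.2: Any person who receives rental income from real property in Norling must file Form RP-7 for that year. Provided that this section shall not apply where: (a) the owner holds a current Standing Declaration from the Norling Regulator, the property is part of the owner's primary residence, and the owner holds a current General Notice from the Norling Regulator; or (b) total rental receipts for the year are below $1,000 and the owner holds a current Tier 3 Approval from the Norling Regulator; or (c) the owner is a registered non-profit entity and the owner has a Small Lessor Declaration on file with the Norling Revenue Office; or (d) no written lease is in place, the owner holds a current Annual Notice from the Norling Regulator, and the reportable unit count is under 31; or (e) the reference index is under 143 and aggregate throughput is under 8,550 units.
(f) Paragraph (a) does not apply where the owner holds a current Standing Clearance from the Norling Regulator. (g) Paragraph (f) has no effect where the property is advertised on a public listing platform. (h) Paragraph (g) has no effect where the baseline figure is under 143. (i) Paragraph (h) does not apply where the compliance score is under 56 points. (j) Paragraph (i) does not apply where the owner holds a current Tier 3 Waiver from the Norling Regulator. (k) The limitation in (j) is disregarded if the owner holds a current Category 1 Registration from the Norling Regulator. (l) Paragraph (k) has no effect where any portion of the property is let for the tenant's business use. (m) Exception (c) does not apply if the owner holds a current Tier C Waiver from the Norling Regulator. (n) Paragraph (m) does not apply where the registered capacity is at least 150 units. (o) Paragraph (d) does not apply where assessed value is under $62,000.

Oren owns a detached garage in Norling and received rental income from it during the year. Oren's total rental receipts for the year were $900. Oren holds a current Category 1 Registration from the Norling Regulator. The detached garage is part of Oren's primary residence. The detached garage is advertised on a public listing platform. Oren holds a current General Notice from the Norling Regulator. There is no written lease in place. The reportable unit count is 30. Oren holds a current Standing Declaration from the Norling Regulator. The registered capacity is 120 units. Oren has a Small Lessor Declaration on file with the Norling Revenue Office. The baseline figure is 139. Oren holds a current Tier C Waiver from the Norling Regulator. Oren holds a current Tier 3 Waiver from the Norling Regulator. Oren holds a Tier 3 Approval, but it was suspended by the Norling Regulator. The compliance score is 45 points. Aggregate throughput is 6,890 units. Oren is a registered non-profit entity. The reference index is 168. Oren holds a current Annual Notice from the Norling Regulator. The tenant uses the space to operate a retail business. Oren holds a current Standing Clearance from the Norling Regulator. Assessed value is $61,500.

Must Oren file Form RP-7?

Exception (a) is satisfied on its face — a current Standing Declaration is held; the detached garage is part of the primary residence; a current General Notice is held. But applying paragraphs (f)–(l): (f) operates against (a): a current Standing Clearance is held. (g) would limit (f) — the property is publicly advertised — but (h) sets (g) aside: (h) operates against (g): the baseline figure is 139, under the 143 limit. (i) would limit (h) — the compliance score is 45 points, under the 56 points limit — but (j) sets (i) aside: (j) operates against (i): a current Tier 3 Waiver is held. (k) would limit (j) — a current Category 1 Registration is held — but (l) sets (k) aside: (l) is engaged — the space is let for business use. (a) is therefore removed.
Exception (b) requires that the owner holds a current Tier 3 Approval from the Norling Regulator; but there is no Tier 3 Approval in force, so (b) is unavailable.
All of (c)'s requirements are met (Oren is a registered non-profit; a Small Lessor Declaration is on file). Turning to paragraphs (m)–(n): (m) operates against (c): a current Tier C Waiver is held. (n), which would lift (m), is not engaged — the registered capacity is 120 units, short of 150 units. (c) is therefore removed.
All of (d)'s requirements are met (there is no written lease; a current Annual Notice is held; the reportable unit count is 30, under the 31 limit). But applying paragraph (o): (o) applies — assessed value is $61,500, under the $62,000 limit. (d) is therefore removed.
Exception (e) does not apply: the reference index is 168, not under 143.
Every exception is unavailable, so the rule governs.

Yes — Oren must file Form RP-7.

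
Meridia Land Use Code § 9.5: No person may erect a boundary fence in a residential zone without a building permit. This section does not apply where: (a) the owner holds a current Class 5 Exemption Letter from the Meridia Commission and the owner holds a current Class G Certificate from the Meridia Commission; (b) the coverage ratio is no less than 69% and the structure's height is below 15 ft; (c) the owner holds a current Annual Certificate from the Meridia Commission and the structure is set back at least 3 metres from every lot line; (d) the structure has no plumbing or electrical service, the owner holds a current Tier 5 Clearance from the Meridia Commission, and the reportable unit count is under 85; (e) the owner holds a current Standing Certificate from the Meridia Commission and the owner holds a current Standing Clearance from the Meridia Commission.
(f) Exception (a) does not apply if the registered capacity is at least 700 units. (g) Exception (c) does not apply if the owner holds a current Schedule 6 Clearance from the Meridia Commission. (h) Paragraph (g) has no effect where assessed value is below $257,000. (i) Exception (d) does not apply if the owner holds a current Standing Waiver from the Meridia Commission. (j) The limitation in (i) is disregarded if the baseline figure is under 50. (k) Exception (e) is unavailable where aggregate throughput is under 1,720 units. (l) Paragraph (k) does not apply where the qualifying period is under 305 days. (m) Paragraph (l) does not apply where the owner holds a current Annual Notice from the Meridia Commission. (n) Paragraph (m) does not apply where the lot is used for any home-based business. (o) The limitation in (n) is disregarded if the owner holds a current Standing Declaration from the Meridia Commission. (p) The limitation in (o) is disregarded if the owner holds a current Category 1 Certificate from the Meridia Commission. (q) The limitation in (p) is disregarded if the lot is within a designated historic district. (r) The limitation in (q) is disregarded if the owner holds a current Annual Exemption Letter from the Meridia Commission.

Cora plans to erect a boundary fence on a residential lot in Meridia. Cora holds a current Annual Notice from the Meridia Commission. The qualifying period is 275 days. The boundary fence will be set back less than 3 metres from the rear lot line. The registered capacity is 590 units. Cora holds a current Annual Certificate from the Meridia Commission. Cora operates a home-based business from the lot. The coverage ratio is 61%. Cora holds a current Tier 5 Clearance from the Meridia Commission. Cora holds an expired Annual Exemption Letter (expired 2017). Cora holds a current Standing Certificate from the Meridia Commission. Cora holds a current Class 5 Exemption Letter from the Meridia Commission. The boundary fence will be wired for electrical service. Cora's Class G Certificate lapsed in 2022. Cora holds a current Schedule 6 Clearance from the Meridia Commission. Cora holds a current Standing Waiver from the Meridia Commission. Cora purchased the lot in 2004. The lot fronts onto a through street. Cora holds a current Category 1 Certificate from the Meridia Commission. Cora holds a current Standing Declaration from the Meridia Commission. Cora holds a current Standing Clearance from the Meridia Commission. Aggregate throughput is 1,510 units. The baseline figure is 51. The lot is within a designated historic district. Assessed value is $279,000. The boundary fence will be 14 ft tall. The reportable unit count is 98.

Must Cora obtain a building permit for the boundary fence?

Yes — Cora must obtain a building permit.

Exception (a) does not apply: there is no Class G Certificate in force.
Exception (b) does not apply: the coverage ratio is 61%, short of 69%.
Exception (c) fails — the rear setback is under 3 m.
Exception (d) does not apply: electrical service is planned.
Exception (e): a current Standing Certificate is held; a current Standing Clearance is held — every condition holds. However, paragraphs (k)–(r) must be considered: (k) operates against (e): aggregate throughput is 1,510 units, under the 1,720 units limit. (l) would limit (k) — the qualifying period is 275 days, under the 305 days limit — but (m) sets (l) aside: (m) operates against (l): a current Annual Notice is held. (n) operates (a home-based business operates on the lot), but yields to (o): (o) operates against (n): a current Standing Declaration is held. (p) is engaged (a current Category 1 Certificate is held), but is itself disapplied by (q): (q) operates against (p): the lot is in a historic district. (r), which would lift (q), is inapplicable — the Annual Exemption Letter is not current. (e) is therefore removed.
No exception is made out. Cora falls within the general rule.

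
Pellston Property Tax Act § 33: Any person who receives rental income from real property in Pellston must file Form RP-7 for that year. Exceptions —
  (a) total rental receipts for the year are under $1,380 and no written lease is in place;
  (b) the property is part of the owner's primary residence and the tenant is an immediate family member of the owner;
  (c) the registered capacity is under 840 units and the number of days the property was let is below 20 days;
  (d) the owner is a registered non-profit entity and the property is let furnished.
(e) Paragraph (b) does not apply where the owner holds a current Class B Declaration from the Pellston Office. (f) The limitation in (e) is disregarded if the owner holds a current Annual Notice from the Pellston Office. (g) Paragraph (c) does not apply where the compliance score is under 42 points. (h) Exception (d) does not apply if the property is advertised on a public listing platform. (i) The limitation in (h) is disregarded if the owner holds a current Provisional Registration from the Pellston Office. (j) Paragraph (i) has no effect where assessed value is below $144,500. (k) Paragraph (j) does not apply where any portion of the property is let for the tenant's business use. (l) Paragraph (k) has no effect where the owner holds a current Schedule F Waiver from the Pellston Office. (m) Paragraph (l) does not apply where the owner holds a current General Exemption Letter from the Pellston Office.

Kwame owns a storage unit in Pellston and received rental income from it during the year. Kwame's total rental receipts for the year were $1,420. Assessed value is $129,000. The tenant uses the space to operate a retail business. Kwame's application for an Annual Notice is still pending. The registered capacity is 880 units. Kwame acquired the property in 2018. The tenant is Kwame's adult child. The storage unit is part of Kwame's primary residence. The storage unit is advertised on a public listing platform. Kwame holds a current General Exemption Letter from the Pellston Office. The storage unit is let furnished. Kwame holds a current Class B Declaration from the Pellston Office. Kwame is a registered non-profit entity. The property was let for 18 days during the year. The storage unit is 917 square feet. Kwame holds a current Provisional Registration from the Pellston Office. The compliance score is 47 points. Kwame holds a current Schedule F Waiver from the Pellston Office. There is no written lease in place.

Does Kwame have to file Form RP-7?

No — exception (d) applies; Kwame is not required to file Form RP-7.

Exception (a) does not apply: total rental receipts for the year are $1,420, not under $1,380.
All of (b)'s requirements are met (the storage unit is part of the primary residence; the tenant is an immediate family member). However, paragraphs (e)–(f) must be considered: (e) is triggered — a current Class B Declaration is held. (f) does not operate here (there is no Annual Notice in force), so (e) stands. (b) is therefore removed.
Exception (c) fails — the registered capacity is 880 units, not under 840 units.
All of (d)'s requirements are met (Kwame is a registered non-profit; the property is let furnished). As to paragraphs (h)–(m): (h) operates (the property is publicly advertised), but is displaced by (i): (i) operates against (h): a current Provisional Registration is held. (j) applies (assessed value is $129,000, below the $144,500 limit), but is set aside by (k): (k) operates against (j): the space is let for business use. (l) is engaged (a current Schedule F Waiver is held), but yields to (m): (m) operates against (l): a current General Exemption Letter is held. So (d) applies.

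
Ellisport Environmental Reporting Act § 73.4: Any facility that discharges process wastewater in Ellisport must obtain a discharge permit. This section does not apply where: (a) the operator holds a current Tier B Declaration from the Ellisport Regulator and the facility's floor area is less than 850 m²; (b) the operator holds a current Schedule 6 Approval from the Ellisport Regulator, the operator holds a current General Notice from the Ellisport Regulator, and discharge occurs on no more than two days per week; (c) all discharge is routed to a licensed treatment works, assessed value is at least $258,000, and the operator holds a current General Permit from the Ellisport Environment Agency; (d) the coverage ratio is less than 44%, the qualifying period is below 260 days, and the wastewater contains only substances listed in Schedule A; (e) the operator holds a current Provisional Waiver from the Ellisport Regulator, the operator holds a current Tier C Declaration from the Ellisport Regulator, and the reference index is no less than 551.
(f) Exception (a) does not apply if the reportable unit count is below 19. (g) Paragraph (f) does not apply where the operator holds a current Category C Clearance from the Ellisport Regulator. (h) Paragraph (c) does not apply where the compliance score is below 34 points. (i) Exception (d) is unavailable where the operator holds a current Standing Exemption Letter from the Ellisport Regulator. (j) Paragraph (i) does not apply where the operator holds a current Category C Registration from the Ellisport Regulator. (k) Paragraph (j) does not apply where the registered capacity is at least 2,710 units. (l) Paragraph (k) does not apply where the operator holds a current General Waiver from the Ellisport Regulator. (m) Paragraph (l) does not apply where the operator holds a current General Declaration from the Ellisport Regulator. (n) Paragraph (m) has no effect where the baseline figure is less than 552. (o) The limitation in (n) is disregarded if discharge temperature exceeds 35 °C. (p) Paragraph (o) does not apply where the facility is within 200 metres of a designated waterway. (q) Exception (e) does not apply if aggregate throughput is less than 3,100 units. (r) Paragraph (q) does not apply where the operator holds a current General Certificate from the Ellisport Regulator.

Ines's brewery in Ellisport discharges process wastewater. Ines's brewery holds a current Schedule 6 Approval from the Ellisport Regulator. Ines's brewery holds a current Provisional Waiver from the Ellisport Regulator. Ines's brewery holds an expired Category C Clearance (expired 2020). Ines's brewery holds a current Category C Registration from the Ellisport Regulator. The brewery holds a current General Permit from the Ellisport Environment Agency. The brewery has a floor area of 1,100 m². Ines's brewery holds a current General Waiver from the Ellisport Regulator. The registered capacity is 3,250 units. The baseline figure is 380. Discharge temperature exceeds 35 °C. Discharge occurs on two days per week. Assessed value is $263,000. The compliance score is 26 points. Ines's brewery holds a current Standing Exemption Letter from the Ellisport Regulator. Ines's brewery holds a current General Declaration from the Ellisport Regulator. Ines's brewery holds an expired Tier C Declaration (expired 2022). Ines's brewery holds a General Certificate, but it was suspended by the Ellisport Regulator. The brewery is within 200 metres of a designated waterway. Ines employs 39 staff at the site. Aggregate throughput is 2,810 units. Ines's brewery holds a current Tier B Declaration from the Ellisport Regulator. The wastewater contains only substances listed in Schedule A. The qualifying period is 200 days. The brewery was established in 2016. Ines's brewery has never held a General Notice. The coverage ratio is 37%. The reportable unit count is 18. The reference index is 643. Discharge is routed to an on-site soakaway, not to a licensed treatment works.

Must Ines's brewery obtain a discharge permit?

No — exception (d) applies; Ines's brewery is not required to obtain a discharge permit.

Exception (a) fails — the facility's floor area is 1,100 m², not less than 850 m².
Exception (b) fails — there is no General Notice in force.
Exception (c) requires that all discharge is routed to a licensed treatment works; but discharge is not routed to a licensed treatment works, so (c) is unavailable.
All of (d)'s requirements are met (the coverage ratio is 37%, less than the 44% limit; the qualifying period is 200 days, below the 260 days limit; the wastewater is Schedule-A-only). Applying paragraphs (i)–(p): (i) would limit (d) — a current Standing Exemption Letter is held — but (j) sets (i) aside: (j) operates against (i): a current Category C Registration is held. (k) is triggered (the registered capacity is 3,250 units, meeting the 2,710 units threshold), but is set aside by (l): (l) operates against (k): a current General Waiver is held. (m) applies (a current General Declaration is held), but is overridden by (n): (n) operates against (m): the baseline figure is 380, less than the 552 limit. (o) is engaged (discharge temperature exceeds 35 °C), but is set aside by (p): (p) operates against (o): the brewery is within 200 m of a designated waterway. So (d) applies.
Exception (e) requires that the operator holds a current Tier C Declaration from the Ellisport Regulator; but the Tier C Declaration is not current, so (e) is unavailable.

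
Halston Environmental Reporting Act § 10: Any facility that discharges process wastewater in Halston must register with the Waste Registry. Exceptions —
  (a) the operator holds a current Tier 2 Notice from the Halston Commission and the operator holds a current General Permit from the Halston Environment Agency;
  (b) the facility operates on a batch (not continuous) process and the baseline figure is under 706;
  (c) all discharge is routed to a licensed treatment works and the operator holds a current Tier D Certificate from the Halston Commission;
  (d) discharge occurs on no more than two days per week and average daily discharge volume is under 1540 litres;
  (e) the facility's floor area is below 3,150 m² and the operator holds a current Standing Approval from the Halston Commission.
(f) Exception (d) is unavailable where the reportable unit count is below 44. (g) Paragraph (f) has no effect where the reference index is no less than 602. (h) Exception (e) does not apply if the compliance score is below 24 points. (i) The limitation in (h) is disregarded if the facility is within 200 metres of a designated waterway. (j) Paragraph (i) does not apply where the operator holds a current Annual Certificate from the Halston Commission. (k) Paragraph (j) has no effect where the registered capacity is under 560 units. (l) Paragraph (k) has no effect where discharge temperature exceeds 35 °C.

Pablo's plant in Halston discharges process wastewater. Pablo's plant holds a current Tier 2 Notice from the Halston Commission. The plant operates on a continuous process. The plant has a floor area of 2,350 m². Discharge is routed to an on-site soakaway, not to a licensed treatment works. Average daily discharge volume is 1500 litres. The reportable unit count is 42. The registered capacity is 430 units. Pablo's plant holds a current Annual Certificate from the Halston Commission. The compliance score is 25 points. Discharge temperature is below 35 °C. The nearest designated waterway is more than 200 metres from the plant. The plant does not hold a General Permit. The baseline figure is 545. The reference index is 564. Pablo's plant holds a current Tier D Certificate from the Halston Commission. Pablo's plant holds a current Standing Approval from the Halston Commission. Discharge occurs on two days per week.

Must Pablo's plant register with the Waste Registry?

No — exception (e) applies; Pablo's plant is not required to register with the Waste Registry.

Exception (a) requires that the operator holds a current General Permit from the Halston Environment Agency; but no General Permit is held, so (a) is unavailable.
Exception (b) fails — the facility operates on a continuous process.
Exception (c) does not apply: discharge is not routed to a licensed treatment works.
Exception (d): discharge occurs on no more than two days per week; average daily discharge volume is 1500 litres, under the 1540 litres limit — every condition holds. However, paragraphs (f)–(g) must be considered: (f) applies — the reportable unit count is 42, below the 44 limit. (g), which would lift (f), does not operate here — the reference index is 564, short of 602. (d) is therefore removed.
All of (e)'s requirements are met (the facility's floor area is 2,350 m², below the 3,150 m² limit; a current Standing Approval is held). Under paragraphs (h)–(l): (h) is not triggered — the compliance score is 25 points, not below 24 points. So (e) applies.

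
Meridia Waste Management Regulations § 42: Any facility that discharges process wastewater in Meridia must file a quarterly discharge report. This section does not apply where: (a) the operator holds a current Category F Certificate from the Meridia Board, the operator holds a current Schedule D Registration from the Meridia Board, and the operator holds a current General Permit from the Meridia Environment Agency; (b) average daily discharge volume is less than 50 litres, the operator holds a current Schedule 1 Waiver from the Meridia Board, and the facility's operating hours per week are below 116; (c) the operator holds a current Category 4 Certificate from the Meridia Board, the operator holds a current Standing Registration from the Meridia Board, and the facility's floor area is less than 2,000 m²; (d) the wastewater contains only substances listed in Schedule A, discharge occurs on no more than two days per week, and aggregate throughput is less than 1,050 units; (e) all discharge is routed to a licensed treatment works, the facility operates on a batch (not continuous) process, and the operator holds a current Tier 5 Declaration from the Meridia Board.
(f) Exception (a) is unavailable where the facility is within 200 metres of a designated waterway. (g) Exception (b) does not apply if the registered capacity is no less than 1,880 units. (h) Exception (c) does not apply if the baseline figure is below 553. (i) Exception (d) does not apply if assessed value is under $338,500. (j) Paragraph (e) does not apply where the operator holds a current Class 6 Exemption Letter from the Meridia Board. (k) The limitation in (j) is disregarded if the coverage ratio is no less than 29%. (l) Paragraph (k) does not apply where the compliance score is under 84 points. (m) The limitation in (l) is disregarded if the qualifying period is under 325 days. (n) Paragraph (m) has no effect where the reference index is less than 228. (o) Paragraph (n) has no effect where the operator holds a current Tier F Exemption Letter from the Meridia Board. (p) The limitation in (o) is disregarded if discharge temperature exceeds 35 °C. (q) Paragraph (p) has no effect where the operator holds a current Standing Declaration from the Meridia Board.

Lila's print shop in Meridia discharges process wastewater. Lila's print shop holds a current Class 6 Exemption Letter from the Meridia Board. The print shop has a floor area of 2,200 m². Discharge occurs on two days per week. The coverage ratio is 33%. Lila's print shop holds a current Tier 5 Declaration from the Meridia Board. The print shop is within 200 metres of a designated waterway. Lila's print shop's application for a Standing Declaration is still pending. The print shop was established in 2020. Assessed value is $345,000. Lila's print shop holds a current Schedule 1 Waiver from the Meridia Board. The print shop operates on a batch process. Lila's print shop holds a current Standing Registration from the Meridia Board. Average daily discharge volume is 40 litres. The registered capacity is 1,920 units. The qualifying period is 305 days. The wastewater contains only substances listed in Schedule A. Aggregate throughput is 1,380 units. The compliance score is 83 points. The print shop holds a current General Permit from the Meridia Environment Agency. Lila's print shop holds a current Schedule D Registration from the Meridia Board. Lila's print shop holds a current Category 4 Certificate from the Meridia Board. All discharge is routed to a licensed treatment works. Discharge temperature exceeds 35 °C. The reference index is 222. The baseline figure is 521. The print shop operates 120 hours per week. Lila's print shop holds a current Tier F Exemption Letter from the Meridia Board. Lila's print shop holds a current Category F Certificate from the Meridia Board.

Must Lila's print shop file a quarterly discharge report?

Yes — Lila's print shop must file a quarterly discharge report.

Exception (a) is satisfied on its face — a current Category F Certificate is held; a current Schedule D Registration is held; a current General Permit is held. But: (f) operates against (a): the print shop is within 200 m of a designated waterway. (a) is therefore removed.
Exception (b) fails — the facility's operating hours per week are 120, not below 116.
Exception (c) fails — the facility's floor area is 2,200 m², not less than 2,000 m².
Exception (d) requires that aggregate throughput is less than 1,050 units; but aggregate throughput is 1,380 units, not less than 1,050 units, so (d) is unavailable.
All of (e)'s requirements are met (discharge is routed to a licensed treatment works; the facility operates on a batch process; a current Tier 5 Declaration is held). However, paragraphs (j)–(q) must be considered: (j) operates — a current Class 6 Exemption Letter is held. (k) applies (the coverage ratio is 33%, meeting the 29% threshold), but is overridden by (l): (l) operates against (k): the compliance score is 83 points, under the 84 points limit. (m) would limit (l) — the qualifying period is 305 days, under the 325 days limit — but (n) sets (m) aside: (n) is engaged — the reference index is 222, less than the 228 limit. (o) is triggered (a current Tier F Exemption Letter is held), but is itself disapplied by (p): (p) operates against (o): discharge temperature exceeds 35 °C. (q) is not triggered (the Standing Declaration is not current), so (p) stands. So (e) is unavailable.
None of the exceptions is available; § 42 applies in full.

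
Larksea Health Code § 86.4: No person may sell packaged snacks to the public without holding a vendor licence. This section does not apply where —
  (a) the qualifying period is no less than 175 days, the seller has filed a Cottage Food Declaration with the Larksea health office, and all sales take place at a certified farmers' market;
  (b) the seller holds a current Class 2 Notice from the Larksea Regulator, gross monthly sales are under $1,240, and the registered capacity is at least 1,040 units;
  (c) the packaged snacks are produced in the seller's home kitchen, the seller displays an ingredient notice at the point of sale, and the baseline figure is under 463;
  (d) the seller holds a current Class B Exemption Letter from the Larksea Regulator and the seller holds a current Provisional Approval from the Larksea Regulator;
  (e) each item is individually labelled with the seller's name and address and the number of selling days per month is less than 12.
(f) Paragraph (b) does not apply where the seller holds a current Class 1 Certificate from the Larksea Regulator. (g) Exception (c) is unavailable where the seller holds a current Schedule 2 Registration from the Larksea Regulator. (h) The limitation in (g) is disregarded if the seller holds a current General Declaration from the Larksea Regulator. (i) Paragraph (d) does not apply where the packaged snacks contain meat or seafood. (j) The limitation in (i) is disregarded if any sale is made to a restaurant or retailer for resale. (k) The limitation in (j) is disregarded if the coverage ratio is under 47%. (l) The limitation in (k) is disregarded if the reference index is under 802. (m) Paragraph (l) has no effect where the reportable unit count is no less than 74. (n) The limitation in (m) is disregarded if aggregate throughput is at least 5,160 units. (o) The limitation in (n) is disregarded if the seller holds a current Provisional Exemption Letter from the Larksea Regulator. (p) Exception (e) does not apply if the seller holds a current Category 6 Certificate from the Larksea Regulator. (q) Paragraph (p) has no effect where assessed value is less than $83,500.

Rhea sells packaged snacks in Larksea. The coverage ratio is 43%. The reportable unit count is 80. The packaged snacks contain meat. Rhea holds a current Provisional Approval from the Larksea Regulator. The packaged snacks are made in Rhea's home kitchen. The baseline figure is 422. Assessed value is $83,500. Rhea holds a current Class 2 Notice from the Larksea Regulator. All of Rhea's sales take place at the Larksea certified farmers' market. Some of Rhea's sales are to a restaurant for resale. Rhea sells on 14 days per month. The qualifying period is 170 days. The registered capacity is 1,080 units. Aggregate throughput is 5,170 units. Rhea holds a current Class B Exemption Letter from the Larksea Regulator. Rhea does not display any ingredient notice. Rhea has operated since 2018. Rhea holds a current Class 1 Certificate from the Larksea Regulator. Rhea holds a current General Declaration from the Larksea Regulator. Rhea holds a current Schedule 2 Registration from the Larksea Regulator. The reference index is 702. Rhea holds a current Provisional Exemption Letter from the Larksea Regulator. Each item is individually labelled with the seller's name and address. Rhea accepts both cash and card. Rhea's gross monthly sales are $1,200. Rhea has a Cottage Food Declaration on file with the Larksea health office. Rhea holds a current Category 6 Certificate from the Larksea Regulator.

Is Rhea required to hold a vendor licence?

Yes — Rhea must hold a vendor licence.

Exception (a) does not apply: the qualifying period is 170 days, short of 175 days.
Exception (b): a current Class 2 Notice is held; gross monthly sales are $1,200, under the $1,240 limit; the registered capacity is 1,080 units, meeting the 1,040 units threshold — every condition holds. But applying paragraph (f): (f) operates against (b): a current Class 1 Certificate is held. So (b) is unavailable.
Exception (c) fails — no ingredient notice is displayed.
Exception (d) is satisfied on its face — a current Class B Exemption Letter is held; a current Provisional Approval is held. However, paragraphs (i)–(o) must be considered: (i) operates against (d): the packaged snacks contain meat. (j) would limit (i) — some sales are to a restaurant for resale — but (k) sets (j) aside: (k) operates against (j): the coverage ratio is 43%, under the 47% limit. (l) operates (the reference index is 702, under the 802 limit), but is itself disapplied by (m): (m) operates against (l): the reportable unit count is 80, meeting the 74 threshold. (n) would limit (m) — aggregate throughput is 5,170 units, meeting the 5,160 units threshold — but (o) sets (n) aside: (o) is triggered — a current Provisional Exemption Letter is held. Exception (d) does not apply.
Exception (e) requires that the number of selling days per month is less than 12; but the number of selling days per month is 14, not less than 12, so (e) is unavailable.
No exception is made out. Rhea falls within the general rule.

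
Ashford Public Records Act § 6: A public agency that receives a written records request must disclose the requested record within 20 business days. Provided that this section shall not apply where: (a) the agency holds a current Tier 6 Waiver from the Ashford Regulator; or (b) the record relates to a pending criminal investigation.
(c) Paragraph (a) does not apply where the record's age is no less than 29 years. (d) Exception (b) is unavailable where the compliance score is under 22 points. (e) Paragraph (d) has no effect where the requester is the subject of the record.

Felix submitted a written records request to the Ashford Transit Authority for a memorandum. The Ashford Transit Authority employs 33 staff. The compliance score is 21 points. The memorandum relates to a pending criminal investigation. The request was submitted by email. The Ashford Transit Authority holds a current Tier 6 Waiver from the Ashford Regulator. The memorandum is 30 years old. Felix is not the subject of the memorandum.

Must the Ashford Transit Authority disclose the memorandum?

Yes — the Ashford Transit Authority must disclose the memorandum.

Exception (a) is satisfied on its face — a current Tier 6 Waiver is held. However, paragraph (c) must be considered: (c) operates against (a): the record's age is 30 years, meeting the 29 years threshold. (a) is therefore removed.
Exception (b)'s conditions are all satisfied: the memorandum relates to a pending investigation. But applying paragraphs (d)–(e): (d) operates — the compliance score is 21 points, under the 22 points limit. (e), which would lift (d), does not operate here — Felix is not the subject of the memorandum. (b) is therefore removed.
No exception is made out. the Ashford Transit Authority falls within the general rule.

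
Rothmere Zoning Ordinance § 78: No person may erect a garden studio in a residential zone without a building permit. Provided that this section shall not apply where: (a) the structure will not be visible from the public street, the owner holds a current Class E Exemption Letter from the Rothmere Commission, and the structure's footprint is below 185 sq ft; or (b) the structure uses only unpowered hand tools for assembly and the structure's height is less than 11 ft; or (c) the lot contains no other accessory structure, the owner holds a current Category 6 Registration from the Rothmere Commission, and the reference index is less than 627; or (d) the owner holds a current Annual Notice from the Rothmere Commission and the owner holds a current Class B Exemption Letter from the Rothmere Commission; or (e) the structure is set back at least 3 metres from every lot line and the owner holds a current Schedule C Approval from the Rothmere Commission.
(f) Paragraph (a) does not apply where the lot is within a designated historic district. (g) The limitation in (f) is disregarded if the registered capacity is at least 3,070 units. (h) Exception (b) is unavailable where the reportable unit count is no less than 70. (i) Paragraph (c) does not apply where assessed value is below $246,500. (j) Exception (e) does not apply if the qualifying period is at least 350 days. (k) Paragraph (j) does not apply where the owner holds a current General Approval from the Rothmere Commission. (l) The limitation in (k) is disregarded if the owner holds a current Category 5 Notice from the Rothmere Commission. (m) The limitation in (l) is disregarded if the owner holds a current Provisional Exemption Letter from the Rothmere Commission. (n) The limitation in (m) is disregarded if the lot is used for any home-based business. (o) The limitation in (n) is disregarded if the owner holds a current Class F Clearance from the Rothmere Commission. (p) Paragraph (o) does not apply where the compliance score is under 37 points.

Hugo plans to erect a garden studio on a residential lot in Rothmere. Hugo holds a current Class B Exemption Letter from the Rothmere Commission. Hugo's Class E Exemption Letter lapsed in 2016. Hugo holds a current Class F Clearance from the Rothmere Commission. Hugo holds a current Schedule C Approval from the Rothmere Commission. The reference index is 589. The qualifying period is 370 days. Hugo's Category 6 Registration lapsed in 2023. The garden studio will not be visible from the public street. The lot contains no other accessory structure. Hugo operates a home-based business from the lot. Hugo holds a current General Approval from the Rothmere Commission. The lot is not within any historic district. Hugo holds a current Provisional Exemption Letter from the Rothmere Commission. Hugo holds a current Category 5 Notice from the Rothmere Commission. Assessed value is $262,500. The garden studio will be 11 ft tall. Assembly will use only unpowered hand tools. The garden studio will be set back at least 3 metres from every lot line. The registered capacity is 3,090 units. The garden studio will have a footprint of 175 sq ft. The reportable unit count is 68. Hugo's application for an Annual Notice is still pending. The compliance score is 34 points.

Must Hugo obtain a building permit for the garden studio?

Exception (a) requires that the owner holds a current Class E Exemption Letter from the Rothmere Commission; but the Class E Exemption Letter is not current, so (a) is unavailable.
Exception (b) fails — the structure's height is 11 ft, not less than 11 ft.
Exception (c) fails — there is no Category 6 Registration in force.
Exception (d) requires that the owner holds a current Annual Notice from the Rothmere Commission; but no current Annual Notice is held, so (d) is unavailable.
Exception (e): the setback is at least 3 m on every side; a current Schedule C Approval is held — every condition holds. But applying paragraphs (j)–(p): (j) operates against (e): the qualifying period is 370 days, meeting the 350 days threshold. (k) is engaged (a current General Approval is held), but is overridden by (l): (l) is engaged — a current Category 5 Notice is held. (m) is engaged (a current Provisional Exemption Letter is held), but is itself disapplied by (n): (n) is triggered — a home-based business operates on the lot. (o) applies (a current Class F Clearance is held), but is displaced by (p): (p) operates against (o): the compliance score is 34 points, under the 37 points limit. So (e) is unavailable.
No exception applies. The general rule governs.

Yes — Hugo must obtain a building permit.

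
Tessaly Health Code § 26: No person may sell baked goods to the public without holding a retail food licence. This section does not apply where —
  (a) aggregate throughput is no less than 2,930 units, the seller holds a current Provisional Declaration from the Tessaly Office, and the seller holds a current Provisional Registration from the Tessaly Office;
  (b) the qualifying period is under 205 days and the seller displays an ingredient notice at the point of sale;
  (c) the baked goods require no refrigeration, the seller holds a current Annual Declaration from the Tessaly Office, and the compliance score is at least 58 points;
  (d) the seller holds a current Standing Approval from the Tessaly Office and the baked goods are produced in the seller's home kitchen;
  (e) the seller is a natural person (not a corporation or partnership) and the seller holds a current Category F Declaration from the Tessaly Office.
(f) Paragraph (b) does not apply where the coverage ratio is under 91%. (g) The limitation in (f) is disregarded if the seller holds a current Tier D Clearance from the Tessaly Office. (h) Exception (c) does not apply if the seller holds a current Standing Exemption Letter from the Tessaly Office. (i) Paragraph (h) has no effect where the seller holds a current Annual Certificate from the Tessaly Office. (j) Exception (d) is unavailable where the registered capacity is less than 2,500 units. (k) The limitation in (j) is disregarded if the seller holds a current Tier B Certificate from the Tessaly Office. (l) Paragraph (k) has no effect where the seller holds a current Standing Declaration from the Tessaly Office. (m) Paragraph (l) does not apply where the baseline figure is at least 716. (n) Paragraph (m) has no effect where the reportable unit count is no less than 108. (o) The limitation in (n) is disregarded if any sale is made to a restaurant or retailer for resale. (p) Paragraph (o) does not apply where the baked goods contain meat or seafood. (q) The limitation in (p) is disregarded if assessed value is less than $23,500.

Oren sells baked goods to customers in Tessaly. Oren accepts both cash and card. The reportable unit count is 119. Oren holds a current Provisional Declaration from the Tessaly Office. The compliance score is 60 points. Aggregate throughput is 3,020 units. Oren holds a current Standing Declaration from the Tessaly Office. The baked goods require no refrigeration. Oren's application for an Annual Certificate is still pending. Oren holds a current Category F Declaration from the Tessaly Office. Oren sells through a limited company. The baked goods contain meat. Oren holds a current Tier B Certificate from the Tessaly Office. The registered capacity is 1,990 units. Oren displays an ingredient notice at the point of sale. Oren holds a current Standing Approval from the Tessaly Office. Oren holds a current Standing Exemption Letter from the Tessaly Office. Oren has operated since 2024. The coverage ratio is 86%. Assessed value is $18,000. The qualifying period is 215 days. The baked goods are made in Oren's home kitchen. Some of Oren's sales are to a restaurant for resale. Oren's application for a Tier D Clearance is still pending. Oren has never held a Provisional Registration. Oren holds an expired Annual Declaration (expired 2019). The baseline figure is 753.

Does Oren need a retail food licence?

Exception (a) does not apply: the Provisional Registration is not current.
Exception (b) does not apply: the qualifying period is 215 days, not under 205 days.
Exception (c) fails — there is no Annual Declaration in force.
Exception (d): a current Standing Approval is held; the baked goods are home-kitchen produced — every condition holds. Applying paragraphs (j)–(q): (j) applies (the registered capacity is 1,990 units, less than the 2,500 units limit), but is itself disapplied by (k): (k) applies — a current Tier B Certificate is held. (l) would limit (k) — a current Standing Declaration is held — but (m) sets (l) aside: (m) is engaged — the baseline figure is 753, meeting the 716 threshold. (n) operates (the reportable unit count is 119, meeting the 108 threshold), but is itself disapplied by (o): (o) operates against (n): some sales are to a restaurant for resale. (p) would limit (o) — the baked goods contain meat — but (q) sets (p) aside: (q) is engaged — assessed value is $18,000, less than the $23,500 limit. So (d) applies.
Exception (e) does not apply: the seller operates through a limited company.

No — exception (d) applies; Oren is not required to hold a retail food licence.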